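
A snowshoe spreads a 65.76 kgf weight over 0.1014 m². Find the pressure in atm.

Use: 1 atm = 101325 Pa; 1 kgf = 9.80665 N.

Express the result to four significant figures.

65.76 kgf × 9.80665 → 644.885 N
P = F / A = 644.885 N / 0.1014 m² = 6359.81 Pa
6359.81 Pa ÷ (101325 Pa/atm) = 0.0627664 atm

0.06277 atm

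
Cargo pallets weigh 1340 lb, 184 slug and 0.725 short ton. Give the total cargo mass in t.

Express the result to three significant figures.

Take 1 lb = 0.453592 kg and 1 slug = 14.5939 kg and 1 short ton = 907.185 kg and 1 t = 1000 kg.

1340 lb × 0.453592 = 607.813 kg
184 slug × 14.5939 = 2685.28 kg
0.725 short ton × 907.185 = 657.709 kg
Sum: 607.813 + 2685.28 + 657.709 = 3950.8 kg
In t: 3950.8 / 1000 = 3.9508 t

3.95 t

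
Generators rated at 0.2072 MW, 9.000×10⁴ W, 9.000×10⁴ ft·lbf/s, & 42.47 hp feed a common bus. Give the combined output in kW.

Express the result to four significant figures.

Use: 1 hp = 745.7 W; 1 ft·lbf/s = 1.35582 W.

0.2072 MW × 1000000 = 207200 W
9.000×10⁴ W (already W)
9.000×10⁴ ft·lbf/s × 1.35582 = 122024 W
42.47 hp × 745.7 = 31669.9 W
Sum: 207200 + 90000 + 122024 + 31669.9 = 450894 W
In kW: 450894 / 1000 = 450.894 kW

450.9 kW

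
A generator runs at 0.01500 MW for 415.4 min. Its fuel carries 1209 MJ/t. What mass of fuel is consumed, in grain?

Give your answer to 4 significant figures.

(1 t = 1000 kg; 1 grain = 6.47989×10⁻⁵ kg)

4.772×10⁶ grain

0.01500 MW → 15000 W
415.4 min → 24924 s
E = P × t = 15000 × 24924 = 3.7386×10⁸ J
1209 MJ/t → 1.209×10⁶ J/kg
m = E / e_s = 3.7386×10⁸ / 1.209×10⁶ = 309.231 kg
In grain: 309.231 / 6.47989×10⁻⁵ = 4.77216×10⁶ grain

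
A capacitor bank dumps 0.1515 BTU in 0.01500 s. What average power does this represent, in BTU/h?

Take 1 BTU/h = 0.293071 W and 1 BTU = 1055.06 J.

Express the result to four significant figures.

0.1515 BTU × 1055.06 → 159.842 J
P = E / t = 159.842 J / 0.015 s = 10656.1 W
10656.1 W ÷ (0.293071 W/BTU/h) = 36360.1 BTU/h

3.636×10⁴ BTU/h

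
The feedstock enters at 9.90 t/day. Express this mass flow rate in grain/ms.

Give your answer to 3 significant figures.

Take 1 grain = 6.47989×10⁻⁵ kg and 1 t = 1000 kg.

1.77 grain/ms

9.90 t/day × 1000 kg/t ÷ 86400 s/day = 0.114583 kg/s
0.114583 kg/s ÷ 6.47989×10⁻⁵ kg/grain × 0.001 s/ms = 1.76829 grain/ms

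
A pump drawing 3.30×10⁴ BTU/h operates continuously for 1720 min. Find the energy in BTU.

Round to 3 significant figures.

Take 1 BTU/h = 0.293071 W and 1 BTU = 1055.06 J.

9.46×10⁵ BTU

3.30×10⁴ BTU/h × 0.293071 = 9671.34 W
1720 min × 60 = 103200 s
E = P × t = 9671.34 W × 103200 s = 9.98082×10⁸ J
9.98082×10⁸ J ÷ (1055.06 J/BTU) = 945995 BTU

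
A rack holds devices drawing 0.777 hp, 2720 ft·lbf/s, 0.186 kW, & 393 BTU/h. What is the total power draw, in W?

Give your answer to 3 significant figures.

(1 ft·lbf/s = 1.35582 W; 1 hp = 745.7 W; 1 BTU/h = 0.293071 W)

0.777 hp × 745.7 = 579.409 W
2720 ft·lbf/s × 1.35582 = 3687.83 W
0.186 kW × 1000 = 186 W
393 BTU/h × 0.293071 = 115.177 W
Combined: 579.409 + 3687.83 + 186 + 115.177 = 4568.42 W

4570 W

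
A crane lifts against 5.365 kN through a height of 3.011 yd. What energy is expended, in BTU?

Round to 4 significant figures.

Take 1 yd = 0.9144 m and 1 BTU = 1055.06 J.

14.00 BTU

5.365 kN × 1000 → 5365 N
3.011 yd × 0.9144 → 2.75326 m
W = F × d = 5365 N × 2.75326 m = 14771.2 J
14771.2 J ÷ (1055.06 J/BTU) = 14.0003 BTU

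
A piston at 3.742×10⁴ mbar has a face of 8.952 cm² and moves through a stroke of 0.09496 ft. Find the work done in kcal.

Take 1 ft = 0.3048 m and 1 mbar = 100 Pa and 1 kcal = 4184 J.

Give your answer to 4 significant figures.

3.742×10⁴ mbar → 3.742×10⁶ Pa
8.952 cm² → 8.952×10⁻⁴ m²
F = P × A = 3.742×10⁶ × 8.952×10⁻⁴ = 3349.84 N
0.09496 ft → 0.0289438 m
W = F × d = 3349.84 × 0.0289438 = 96.9571 J
In kcal: 96.9571 / 4184 = 0.0231733 kcal

0.02317 kcal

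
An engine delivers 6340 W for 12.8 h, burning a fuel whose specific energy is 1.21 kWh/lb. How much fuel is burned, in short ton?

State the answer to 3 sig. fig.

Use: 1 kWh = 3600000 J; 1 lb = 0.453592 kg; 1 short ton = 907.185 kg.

12.8 h → 46080 s
E = P × t = 6340 × 46080 = 2.92147×10⁸ J
1.21 kWh/lb → 9.60334×10⁶ J/kg
m = E / e_s = 2.92147×10⁸ / 9.60334×10⁶ = 30.4214 kg
In short ton: 30.4214 / 907.185 = 0.0335338 short ton

0.0335 short ton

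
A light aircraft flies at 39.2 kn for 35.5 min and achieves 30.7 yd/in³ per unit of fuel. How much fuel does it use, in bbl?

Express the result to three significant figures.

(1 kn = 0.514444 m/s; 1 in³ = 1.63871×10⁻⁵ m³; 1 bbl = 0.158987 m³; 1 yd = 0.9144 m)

0.158 bbl

39.2 kn → 20.1662 m/s
35.5 min → 2130 s
d = v × t = 20.1662 × 2130 = 42954 m
30.7 yd/in³ → 1.71306×10⁶ m/m³
V = d / (distance per unit fuel) = 42954 / 1.71306×10⁶ = 0.0250744 m³
In bbl: 0.0250744 / 0.158987 = 0.157714 bbl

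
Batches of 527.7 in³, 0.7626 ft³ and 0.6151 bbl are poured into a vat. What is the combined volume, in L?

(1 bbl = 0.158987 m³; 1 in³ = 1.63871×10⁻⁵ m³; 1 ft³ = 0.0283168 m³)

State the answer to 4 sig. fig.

527.7 in³ × 1.63871×10⁻⁵ = 0.00864747 m³
0.7626 ft³ × 0.0283168 = 0.0215944 m³
0.6151 bbl × 0.158987 = 0.0977929 m³
Combined: 0.00864747 + 0.0215944 + 0.0977929 = 0.128035 m³
In L: 0.128035 / 0.001 = 128.035 L

128.0 L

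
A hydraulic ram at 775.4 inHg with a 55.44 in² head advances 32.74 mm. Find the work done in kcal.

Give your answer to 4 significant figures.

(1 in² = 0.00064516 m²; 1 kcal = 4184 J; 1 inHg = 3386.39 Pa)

0.7349 kcal

775.4 inHg → 2.62581×10⁶ Pa
55.44 in² → 0.0357677 m²
F = P × A = 2.62581×10⁶ × 0.0357677 = 93919.2 N
32.74 mm → 0.03274 m
W = F × d = 93919.2 × 0.03274 = 3074.91 J
In kcal: 3074.91 / 4184 = 0.734921 kcal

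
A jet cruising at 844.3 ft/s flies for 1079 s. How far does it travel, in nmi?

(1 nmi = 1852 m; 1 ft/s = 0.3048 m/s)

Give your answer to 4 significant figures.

844.3 ft/s × 0.3048 = 257.343 m/s
d = v × t = 257.343 m/s × 1079 s = 277673 m
277673 m ÷ (1852 m/nmi) = 149.931 nmi

149.9 nmi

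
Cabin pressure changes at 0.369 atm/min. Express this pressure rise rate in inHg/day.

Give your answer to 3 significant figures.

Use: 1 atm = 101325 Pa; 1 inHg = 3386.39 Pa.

1.59×10⁴ inHg/day

0.369 atm/min × 101325 Pa/atm ÷ 60 s/min = 623.149 Pa/s
623.149 Pa/s ÷ 3386.39 Pa/inHg × 86400 s/day = 15899 inHg/day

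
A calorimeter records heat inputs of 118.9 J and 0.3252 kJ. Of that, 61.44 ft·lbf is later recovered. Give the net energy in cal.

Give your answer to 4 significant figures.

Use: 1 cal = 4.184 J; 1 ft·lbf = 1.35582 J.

86.23 cal

118.9 J (already J)
0.3252 kJ × 1000 = 325.2 J
61.44 ft·lbf × 1.35582 = 83.3016 J
Net: 118.9 + 325.2 − 83.3016 = 360.798 J
In cal: 360.798 / 4.184 = 86.2328 cal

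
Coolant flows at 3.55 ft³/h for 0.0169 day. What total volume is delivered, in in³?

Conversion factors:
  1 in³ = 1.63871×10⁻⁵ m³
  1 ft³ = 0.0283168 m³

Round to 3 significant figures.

3.55 ft³/h → 2.79235×10⁻⁵ m³/s
0.0169 day → 1460.16 s
V = Q × t = 2.79235×10⁻⁵ × 1460.16 = 0.0407728 m³
In in³: 0.0407728 / 1.63871×10⁻⁵ = 2488.1 in³

2490 in³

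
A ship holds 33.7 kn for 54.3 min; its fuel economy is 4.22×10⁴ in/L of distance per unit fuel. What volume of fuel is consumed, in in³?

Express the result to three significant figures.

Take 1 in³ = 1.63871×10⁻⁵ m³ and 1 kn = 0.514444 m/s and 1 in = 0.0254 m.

33.7 kn → 17.3368 m/s
54.3 min → 3258 s
d = v × t = 17.3368 × 3258 = 56483.3 m
4.22×10⁴ in/L → 1.07188×10⁶ m/m³
V = d / (distance per unit fuel) = 56483.3 / 1.07188×10⁶ = 0.0526955 m³
In in³: 0.0526955 / 1.63871×10⁻⁵ = 3215.67 in³

3220 in³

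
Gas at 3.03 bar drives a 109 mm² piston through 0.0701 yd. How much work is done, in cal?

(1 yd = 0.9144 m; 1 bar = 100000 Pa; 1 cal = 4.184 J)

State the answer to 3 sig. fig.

0.506 cal

3.03 bar → 303000 Pa
109 mm² → 1.09×10⁻⁴ m²
F = P × A = 303000 × 1.09×10⁻⁴ = 33.027 N
0.0701 yd → 0.0640994 m
W = F × d = 33.027 × 0.0640994 = 2.11701 J
In cal: 2.11701 / 4.184 = 0.505978 cal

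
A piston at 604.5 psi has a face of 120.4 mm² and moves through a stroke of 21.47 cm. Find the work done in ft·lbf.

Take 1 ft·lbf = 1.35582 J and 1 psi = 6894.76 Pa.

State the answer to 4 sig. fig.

604.5 psi → 4.16788×10⁶ Pa
120.4 mm² → 1.204×10⁻⁴ m²
F = P × A = 4.16788×10⁶ × 1.204×10⁻⁴ = 501.813 N
21.47 cm → 0.2147 m
W = F × d = 501.813 × 0.2147 = 107.739 J
In ft·lbf: 107.739 / 1.35582 = 79.4641 ft·lbf

79.46 ft·lbf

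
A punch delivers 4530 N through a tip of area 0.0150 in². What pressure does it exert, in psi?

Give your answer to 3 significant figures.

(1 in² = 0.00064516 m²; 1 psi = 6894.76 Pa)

6.79×10⁴ psi

0.0150 in² × 0.00064516 → 9.6774×10⁻⁶ m²
P = F / A = 4530 N / 9.6774×10⁻⁶ m² = 4.68101×10⁸ Pa
4.68101×10⁸ Pa ÷ (6894.76 Pa/psi) = 67892.3 psi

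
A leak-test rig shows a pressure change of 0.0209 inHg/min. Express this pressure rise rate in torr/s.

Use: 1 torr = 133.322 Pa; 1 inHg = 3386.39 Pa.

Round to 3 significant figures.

0.00885 torr/s

0.0209 inHg/min × 3386.39 Pa/inHg ÷ 60 s/min = 1.17959 Pa/s
1.17959 Pa/s ÷ 133.322 Pa/torr = 0.00884768 torr/s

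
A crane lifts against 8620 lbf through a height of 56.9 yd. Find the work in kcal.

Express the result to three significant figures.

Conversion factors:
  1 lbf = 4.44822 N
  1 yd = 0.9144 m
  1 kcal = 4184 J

8620 lbf × 4.44822 = 38343.7 N
56.9 yd × 0.9144 = 52.0294 m
W = F × d = 38343.7 N × 52.0294 m = 1.995×10⁶ J
1.995×10⁶ J ÷ (4184 J/kcal) = 476.816 kcal

477 kcal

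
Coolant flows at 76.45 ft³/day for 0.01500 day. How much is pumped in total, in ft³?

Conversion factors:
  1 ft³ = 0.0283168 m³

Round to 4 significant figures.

1.147 ft³

76.45 ft³/day → 2.50558×10⁻⁵ m³/s
0.01500 day → 1296 s
V = Q × t = 2.50558×10⁻⁵ × 1296 = 0.0324723 m³
In ft³: 0.0324723 / 0.0283168 = 1.14675 ft³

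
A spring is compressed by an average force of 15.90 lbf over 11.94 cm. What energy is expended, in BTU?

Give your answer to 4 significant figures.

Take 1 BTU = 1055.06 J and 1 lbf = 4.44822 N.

15.90 lbf × 4.44822 = 70.7267 N
11.94 cm × 0.01 = 0.1194 m
W = F × d = 70.7267 N × 0.1194 m = 8.44477 J
8.44477 J ÷ (1055.06 J/BTU) = 0.00800407 BTU

0.008004 BTU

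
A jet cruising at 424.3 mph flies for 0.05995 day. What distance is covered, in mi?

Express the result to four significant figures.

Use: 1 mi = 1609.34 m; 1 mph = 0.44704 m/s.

610.5 mi

424.3 mph × 0.44704 = 189.679 m/s
0.05995 day × 86400 = 5179.68 s
d = v × t = 189.679 m/s × 5179.68 s = 982477 m
982477 m ÷ (1609.34 m/mi) = 610.484 mi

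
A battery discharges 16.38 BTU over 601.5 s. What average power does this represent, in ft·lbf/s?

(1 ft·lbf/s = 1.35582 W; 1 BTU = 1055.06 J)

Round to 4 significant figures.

21.19 ft·lbf/s

16.38 BTU × 1055.06 = 17281.9 J
P = E / t = 17281.9 J / 601.5 s = 28.7313 W
28.7313 W ÷ (1.35582 W/ft·lbf/s) = 21.1911 ft·lbf/s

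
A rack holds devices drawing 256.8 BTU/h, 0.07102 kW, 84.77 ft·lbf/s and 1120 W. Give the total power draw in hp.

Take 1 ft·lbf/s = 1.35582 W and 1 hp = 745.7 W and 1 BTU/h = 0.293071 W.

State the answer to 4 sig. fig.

256.8 BTU/h × 0.293071 → 75.2606 W
0.07102 kW × 1000 → 71.02 W
84.77 ft·lbf/s × 1.35582 → 114.933 W
1120 W (already W)
Sum: 75.2606 + 71.02 + 114.933 + 1120 = 1381.21 W
In hp: 1381.21 / 745.7 = 1.85223 hp

1.852 hp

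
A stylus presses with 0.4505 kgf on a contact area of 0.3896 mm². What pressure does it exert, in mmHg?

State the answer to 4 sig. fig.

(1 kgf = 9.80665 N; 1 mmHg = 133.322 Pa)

8.505×10⁴ mmHg

0.4505 kgf × 9.80665 → 4.4179 N
0.3896 mm² × 10⁻⁶ → 3.896×10⁻⁷ m²
P = F / A = 4.4179 N / 3.896×10⁻⁷ m² = 1.13396×10⁷ Pa
1.13396×10⁷ Pa ÷ (133.322 Pa/mmHg) = 85054.2 mmHg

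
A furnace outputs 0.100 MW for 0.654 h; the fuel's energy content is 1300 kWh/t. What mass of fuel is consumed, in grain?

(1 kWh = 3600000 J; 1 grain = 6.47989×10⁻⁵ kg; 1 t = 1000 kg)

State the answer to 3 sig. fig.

7.76×10⁵ grain

0.100 MW → 100000 W
0.654 h → 2354.4 s
E = P × t = 100000 × 2354.4 = 2.3544×10⁸ J
1300 kWh/t → 4.68×10⁶ J/kg
m = E / e_s = 2.3544×10⁸ / 4.68×10⁶ = 50.3077 kg
In grain: 50.3077 / 6.47989×10⁻⁵ = 776367 grain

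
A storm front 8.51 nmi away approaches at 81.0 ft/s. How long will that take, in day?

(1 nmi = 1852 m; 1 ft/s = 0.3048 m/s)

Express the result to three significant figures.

0.00739 day

8.51 nmi × 1852 = 15760.5 m
81.0 ft/s × 0.3048 = 24.6888 m/s
t = d / v = 15760.5 m / 24.6888 m/s = 638.366 s
638.366 s ÷ (86400 s/day) = 0.0073885 day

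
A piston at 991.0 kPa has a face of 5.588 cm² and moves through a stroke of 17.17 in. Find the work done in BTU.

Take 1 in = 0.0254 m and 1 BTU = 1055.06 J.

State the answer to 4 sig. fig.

0.2289 BTU

991.0 kPa → 991000 Pa
5.588 cm² → 5.588×10⁻⁴ m²
F = P × A = 991000 × 5.588×10⁻⁴ = 553.771 N
17.17 in → 0.436118 m
W = F × d = 553.771 × 0.436118 = 241.51 J
In BTU: 241.51 / 1055.06 = 0.228906 BTU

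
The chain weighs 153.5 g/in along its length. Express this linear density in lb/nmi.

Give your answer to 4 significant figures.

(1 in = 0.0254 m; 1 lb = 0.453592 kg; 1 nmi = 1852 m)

153.5 g/in × 0.001 kg/g ÷ 0.0254 m/in = 6.04331 kg/m
6.04331 kg/m ÷ 0.453592 kg/lb × 1852 m/nmi = 24674.6 lb/nmi

2.467×10⁴ lb/nmi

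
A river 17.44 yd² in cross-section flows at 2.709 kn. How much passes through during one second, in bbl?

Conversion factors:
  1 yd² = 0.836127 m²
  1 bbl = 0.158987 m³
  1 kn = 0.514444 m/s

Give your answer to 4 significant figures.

2.709 kn × 0.514444 = 1.39363 m/s
17.44 yd² × 0.836127 = 14.5821 m²
V = v × A × t = 1.39363 m/s × 14.5821 m² × 1 s = 20.3221 m³
20.3221 m³ ÷ (0.158987 m³/bbl) = 127.822 bbl

127.8 bbl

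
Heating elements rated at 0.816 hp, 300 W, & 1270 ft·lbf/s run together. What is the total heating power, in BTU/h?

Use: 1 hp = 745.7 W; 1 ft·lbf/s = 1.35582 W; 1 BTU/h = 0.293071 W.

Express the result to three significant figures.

0.816 hp × 745.7 = 608.491 W
300 W (already W)
1270 ft·lbf/s × 1.35582 = 1721.89 W
Sum: 608.491 + 300 + 1721.89 = 2630.38 W
In BTU/h: 2630.38 / 0.293071 = 8975.23 BTU/h

8980 BTU/h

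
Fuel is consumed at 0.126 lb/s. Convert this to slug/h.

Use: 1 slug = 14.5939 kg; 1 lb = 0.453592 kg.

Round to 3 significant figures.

14.1 slug/h

0.126 lb/s × 0.453592 kg/lb = 0.0571526 kg/s
0.0571526 kg/s ÷ 14.5939 kg/slug × 3600 s/h = 14.0983 slug/h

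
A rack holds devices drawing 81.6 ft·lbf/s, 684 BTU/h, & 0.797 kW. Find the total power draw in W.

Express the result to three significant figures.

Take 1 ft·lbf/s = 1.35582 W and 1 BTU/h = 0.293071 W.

81.6 ft·lbf/s × 1.35582 → 110.635 W
684 BTU/h × 0.293071 → 200.461 W
0.797 kW × 1000 → 797 W
Combined: 110.635 + 200.461 + 797 = 1108.1 W

1110 W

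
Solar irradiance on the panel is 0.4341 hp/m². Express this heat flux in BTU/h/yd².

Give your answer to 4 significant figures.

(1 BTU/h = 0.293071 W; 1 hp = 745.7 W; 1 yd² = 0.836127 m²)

0.4341 hp/m² × 745.7 W/hp = 323.708 W/m²
323.708 W/m² ÷ 0.293071 W/BTU/h × 0.836127 m²/yd² = 923.534 BTU/h/yd²

923.5 BTU/h/yd²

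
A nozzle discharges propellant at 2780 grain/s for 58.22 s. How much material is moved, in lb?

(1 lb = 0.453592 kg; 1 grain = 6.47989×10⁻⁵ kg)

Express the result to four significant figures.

23.12 lb

2780 grain/s → 0.180141 kg/s
m = ṁ × t = 0.180141 × 58.22 = 10.4878 kg
In lb: 10.4878 / 0.453592 = 23.1217 lb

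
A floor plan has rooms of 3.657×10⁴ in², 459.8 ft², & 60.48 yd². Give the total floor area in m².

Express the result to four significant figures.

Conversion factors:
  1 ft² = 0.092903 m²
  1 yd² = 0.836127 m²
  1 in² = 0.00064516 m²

116.9 m²

3.657×10⁴ in² × 0.00064516 = 23.5935 m²
459.8 ft² × 0.092903 = 42.7168 m²
60.48 yd² × 0.836127 = 50.569 m²
Combined: 23.5935 + 42.7168 + 50.569 = 116.879 m²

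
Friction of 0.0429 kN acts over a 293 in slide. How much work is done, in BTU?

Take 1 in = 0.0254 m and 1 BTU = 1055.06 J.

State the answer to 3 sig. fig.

0.0429 kN × 1000 → 42.9 N
293 in × 0.0254 → 7.4422 m
W = F × d = 42.9 N × 7.4422 m = 319.27 J
319.27 J ÷ (1055.06 J/BTU) = 0.302608 BTU

0.303 BTU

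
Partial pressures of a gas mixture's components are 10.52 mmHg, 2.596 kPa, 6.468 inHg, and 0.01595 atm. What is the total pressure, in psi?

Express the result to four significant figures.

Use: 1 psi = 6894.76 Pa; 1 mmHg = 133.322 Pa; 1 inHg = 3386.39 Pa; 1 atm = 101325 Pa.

3.991 psi

10.52 mmHg × 133.322 = 1402.55 Pa
2.596 kPa × 1000 = 2596 Pa
6.468 inHg × 3386.39 = 21903.2 Pa
0.01595 atm × 101325 = 1616.13 Pa
Sum: 1402.55 + 2596 + 21903.2 + 1616.13 = 27517.9 Pa
In psi: 27517.9 / 6894.76 = 3.99113 psi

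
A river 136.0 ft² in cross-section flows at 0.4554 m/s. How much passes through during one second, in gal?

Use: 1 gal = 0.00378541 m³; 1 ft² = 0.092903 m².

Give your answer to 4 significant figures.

136.0 ft² × 0.092903 = 12.6348 m²
V = v × A × t = 0.4554 m/s × 12.6348 m² × 1 s = 5.75389 m³
5.75389 m³ ÷ (0.00378541 m³/gal) = 1520.02 gal

1520 gal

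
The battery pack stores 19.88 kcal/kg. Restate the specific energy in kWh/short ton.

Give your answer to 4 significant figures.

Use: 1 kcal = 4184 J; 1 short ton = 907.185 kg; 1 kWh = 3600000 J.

19.88 kcal/kg × 4184 J/kcal = 83177.9 J/kg
83177.9 J/kg ÷ 3600000 J/kWh × 907.185 kg/short ton = 20.9605 kWh/short ton

20.96 kWh/short ton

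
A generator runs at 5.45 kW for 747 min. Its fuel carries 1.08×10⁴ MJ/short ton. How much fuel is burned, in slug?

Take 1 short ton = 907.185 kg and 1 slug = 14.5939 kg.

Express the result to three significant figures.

1.41 slug

5.45 kW → 5450 W
747 min → 44820 s
E = P × t = 5450 × 44820 = 2.44269×10⁸ J
1.08×10⁴ MJ/short ton → 1.1905×10⁷ J/kg
m = E / e_s = 2.44269×10⁸ / 1.1905×10⁷ = 20.5182 kg
In slug: 20.5182 / 14.5939 = 1.40594 slug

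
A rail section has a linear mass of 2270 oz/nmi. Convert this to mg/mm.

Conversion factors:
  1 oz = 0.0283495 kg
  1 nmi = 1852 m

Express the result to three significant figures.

34.7 mg/mm

2270 oz/nmi × 0.0283495 kg/oz ÷ 1852 m/nmi = 0.034748 kg/m
0.034748 kg/m ÷ 10⁻⁶ kg/mg × 0.001 m/mm = 34.748 mg/mm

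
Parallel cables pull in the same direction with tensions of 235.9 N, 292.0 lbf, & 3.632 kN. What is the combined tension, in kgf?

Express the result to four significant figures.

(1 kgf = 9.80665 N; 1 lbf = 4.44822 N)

526.9 kgf

235.9 N (already N)
292.0 lbf × 4.44822 → 1298.88 N
3.632 kN × 1000 → 3632 N
Combined: 235.9 + 1298.88 + 3632 = 5166.78 N
In kgf: 5166.78 / 9.80665 = 526.865 kgf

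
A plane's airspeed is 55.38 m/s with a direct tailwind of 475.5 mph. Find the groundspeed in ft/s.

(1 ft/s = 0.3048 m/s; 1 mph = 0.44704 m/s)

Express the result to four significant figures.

879.1 ft/s

55.38 m/s (already m/s)
475.5 mph × 0.44704 = 212.568 m/s
Total: 55.38 + 212.568 = 267.948 m/s
In ft/s: 267.948 / 0.3048 = 879.094 ft/s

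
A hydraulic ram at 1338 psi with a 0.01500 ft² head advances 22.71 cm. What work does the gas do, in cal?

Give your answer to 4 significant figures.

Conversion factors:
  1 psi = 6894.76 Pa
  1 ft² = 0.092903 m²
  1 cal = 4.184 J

1338 psi → 9.22519×10⁶ Pa
0.01500 ft² → 0.00139354 m²
F = P × A = 9.22519×10⁶ × 0.00139354 = 12855.7 N
22.71 cm → 0.2271 m
W = F × d = 12855.7 × 0.2271 = 2919.53 J
In cal: 2919.53 / 4.184 = 697.784 cal

697.8 cal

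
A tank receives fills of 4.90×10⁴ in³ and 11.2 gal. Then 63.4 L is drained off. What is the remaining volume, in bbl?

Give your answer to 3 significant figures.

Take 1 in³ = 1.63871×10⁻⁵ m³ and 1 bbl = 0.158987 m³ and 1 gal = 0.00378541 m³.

4.92 bbl

4.90×10⁴ in³ × 1.63871×10⁻⁵ = 0.802968 m³
11.2 gal × 0.00378541 = 0.0423966 m³
63.4 L × 0.001 = 0.0634 m³
Net: 0.802968 + 0.0423966 − 0.0634 = 0.781965 m³
In bbl: 0.781965 / 0.158987 = 4.91842 bbl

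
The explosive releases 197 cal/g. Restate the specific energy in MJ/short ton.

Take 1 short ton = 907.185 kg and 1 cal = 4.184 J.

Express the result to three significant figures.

748 MJ/short ton

197 cal/g × 4.184 J/cal ÷ 0.001 kg/g = 824248 J/kg
824248 J/kg ÷ 1000000 J/MJ × 907.185 kg/short ton = 747.745 MJ/short ton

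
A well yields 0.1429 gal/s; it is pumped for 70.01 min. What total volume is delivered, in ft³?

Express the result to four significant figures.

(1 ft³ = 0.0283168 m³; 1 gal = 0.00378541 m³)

0.1429 gal/s → 5.40935×10⁻⁴ m³/s
70.01 min → 4200.6 s
V = Q × t = 5.40935×10⁻⁴ × 4200.6 = 2.27225 m³
In ft³: 2.27225 / 0.0283168 = 80.2439 ft³

80.24 ft³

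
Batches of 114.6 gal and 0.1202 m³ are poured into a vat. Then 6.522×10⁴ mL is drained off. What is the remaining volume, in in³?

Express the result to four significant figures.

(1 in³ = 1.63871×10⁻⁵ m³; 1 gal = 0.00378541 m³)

114.6 gal × 0.00378541 = 0.433808 m³
0.1202 m³ (already m³)
6.522×10⁴ mL × 10⁻⁶ = 0.06522 m³
Sum: 0.433808 + 0.1202 − 0.06522 = 0.488788 m³
In in³: 0.488788 / 1.63871×10⁻⁵ = 29827.6 in³

2.983×10⁴ in³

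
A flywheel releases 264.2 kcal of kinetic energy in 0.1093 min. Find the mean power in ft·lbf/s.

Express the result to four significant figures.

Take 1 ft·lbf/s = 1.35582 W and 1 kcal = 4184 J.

1.243×10⁵ ft·lbf/s

264.2 kcal × 4184 → 1.10541×10⁶ J
0.1093 min × 60 → 6.558 s
P = E / t = 1.10541×10⁶ J / 6.558 s = 168559 W
168559 W ÷ (1.35582 W/ft·lbf/s) = 124323 ft·lbf/s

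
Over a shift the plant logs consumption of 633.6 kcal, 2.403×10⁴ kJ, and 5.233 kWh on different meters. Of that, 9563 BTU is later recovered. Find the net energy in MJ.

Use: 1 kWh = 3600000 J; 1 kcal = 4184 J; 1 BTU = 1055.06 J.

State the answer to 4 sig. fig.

35.43 MJ

633.6 kcal × 4184 = 2.65098×10⁶ J
2.403×10⁴ kJ × 1000 = 2.403×10⁷ J
5.233 kWh × 3600000 = 1.88388×10⁷ J
9563 BTU × 1055.06 = 1.00895×10⁷ J
Sum: 2.65098×10⁶ + 2.403×10⁷ + 1.88388×10⁷ − 1.00895×10⁷ = 3.54303×10⁷ J
In MJ: 3.54303×10⁷ / 1000000 = 35.4303 MJ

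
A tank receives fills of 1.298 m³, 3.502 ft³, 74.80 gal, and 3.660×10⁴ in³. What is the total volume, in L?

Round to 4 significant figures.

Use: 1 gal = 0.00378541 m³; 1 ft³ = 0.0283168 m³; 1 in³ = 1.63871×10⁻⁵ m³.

1.298 m³ (already m³)
3.502 ft³ × 0.0283168 → 0.0991654 m³
74.80 gal × 0.00378541 → 0.283149 m³
3.660×10⁴ in³ × 1.63871×10⁻⁵ → 0.599768 m³
Sum: 1.298 + 0.0991654 + 0.283149 + 0.599768 = 2.28008 m³
In L: 2.28008 / 0.001 = 2280.08 L

2280 L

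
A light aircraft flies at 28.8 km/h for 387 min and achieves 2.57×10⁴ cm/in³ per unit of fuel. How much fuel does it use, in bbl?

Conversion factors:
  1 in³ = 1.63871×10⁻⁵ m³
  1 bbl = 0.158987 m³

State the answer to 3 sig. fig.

0.0745 bbl

28.8 km/h → 8 m/s
387 min → 23220 s
d = v × t = 8 × 23220 = 185760 m
2.57×10⁴ cm/in³ → 1.56831×10⁷ m/m³
V = d / (distance per unit fuel) = 185760 / 1.56831×10⁷ = 0.0118446 m³
In bbl: 0.0118446 / 0.158987 = 0.0745004 bbl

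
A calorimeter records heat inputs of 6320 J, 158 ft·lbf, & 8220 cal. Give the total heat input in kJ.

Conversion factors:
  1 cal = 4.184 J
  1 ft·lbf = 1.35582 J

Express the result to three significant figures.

40.9 kJ

6320 J (already J)
158 ft·lbf × 1.35582 = 214.22 J
8220 cal × 4.184 = 34392.5 J
Sum: 6320 + 214.22 + 34392.5 = 40926.7 J
In kJ: 40926.7 / 1000 = 40.9267 kJ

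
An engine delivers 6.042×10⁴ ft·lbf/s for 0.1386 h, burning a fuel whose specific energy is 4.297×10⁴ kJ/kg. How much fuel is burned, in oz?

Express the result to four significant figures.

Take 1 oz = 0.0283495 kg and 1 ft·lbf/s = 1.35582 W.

33.55 oz

6.042×10⁴ ft·lbf/s → 81918.6 W
0.1386 h → 498.96 s
E = P × t = 81918.6 × 498.96 = 4.08741×10⁷ J
4.297×10⁴ kJ/kg → 4.297×10⁷ J/kg
m = E / e_s = 4.08741×10⁷ / 4.297×10⁷ = 0.951224 kg
In oz: 0.951224 / 0.0283495 = 33.5535 oz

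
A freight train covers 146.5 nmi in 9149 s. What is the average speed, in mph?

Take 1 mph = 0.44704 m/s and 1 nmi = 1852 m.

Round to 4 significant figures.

66.34 mph

146.5 nmi × 1852 = 271318 m
v = d / t = 271318 m / 9149 s = 29.6555 m/s
29.6555 m/s ÷ (0.44704 m/s/mph) = 66.3375 mph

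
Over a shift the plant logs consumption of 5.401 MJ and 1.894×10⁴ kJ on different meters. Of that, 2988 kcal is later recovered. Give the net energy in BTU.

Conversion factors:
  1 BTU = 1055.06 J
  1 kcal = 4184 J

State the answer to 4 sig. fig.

5.401 MJ × 1000000 = 5.401×10⁶ J
1.894×10⁴ kJ × 1000 = 1.894×10⁷ J
2988 kcal × 4184 = 1.25018×10⁷ J
Sum: 5.401×10⁶ + 1.894×10⁷ − 1.25018×10⁷ = 1.18392×10⁷ J
In BTU: 1.18392×10⁷ / 1055.06 = 11221.4 BTU

1.122×10⁴ BTU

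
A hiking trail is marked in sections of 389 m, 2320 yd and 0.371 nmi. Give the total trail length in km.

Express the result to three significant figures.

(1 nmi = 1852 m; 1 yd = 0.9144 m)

3.20 km

389 m (already m)
2320 yd × 0.9144 = 2121.41 m
0.371 nmi × 1852 = 687.092 m
Total: 389 + 2121.41 + 687.092 = 3197.5 m
In km: 3197.5 / 1000 = 3.1975 km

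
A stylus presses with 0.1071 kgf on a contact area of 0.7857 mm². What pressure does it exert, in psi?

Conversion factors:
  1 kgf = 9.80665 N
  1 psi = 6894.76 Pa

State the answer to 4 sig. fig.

193.9 psi

0.1071 kgf × 9.80665 = 1.05029 N
0.7857 mm² × 10⁻⁶ = 7.857×10⁻⁷ m²
P = F / A = 1.05029 N / 7.857×10⁻⁷ m² = 1.33676×10⁶ Pa
1.33676×10⁶ Pa ÷ (6894.76 Pa/psi) = 193.881 psi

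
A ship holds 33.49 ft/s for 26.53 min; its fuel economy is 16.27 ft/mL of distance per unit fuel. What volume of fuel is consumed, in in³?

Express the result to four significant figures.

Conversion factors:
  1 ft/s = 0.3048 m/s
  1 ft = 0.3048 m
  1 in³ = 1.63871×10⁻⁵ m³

199.9 in³

33.49 ft/s → 10.2078 m/s
26.53 min → 1591.8 s
d = v × t = 10.2078 × 1591.8 = 16248.8 m
16.27 ft/mL → 4.9591×10⁶ m/m³
V = d / (distance per unit fuel) = 16248.8 / 4.9591×10⁶ = 0.00327656 m³
In in³: 0.00327656 / 1.63871×10⁻⁵ = 199.948 in³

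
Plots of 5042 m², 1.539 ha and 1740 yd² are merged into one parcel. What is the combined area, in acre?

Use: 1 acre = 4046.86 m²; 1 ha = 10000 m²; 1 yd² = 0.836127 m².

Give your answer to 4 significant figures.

5042 m² (already m²)
1.539 ha × 10000 = 15390 m²
1740 yd² × 0.836127 = 1454.86 m²
Combined: 5042 + 15390 + 1454.86 = 21886.9 m²
In acre: 21886.9 / 4046.86 = 5.40837 acre

5.408 acre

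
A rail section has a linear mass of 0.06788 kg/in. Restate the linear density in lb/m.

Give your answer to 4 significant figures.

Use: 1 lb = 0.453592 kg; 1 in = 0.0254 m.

5.892 lb/m

0.06788 kg/in ÷ 0.0254 m/in = 2.67244 kg/m
2.67244 kg/m ÷ 0.453592 kg/lb = 5.89173 lb/m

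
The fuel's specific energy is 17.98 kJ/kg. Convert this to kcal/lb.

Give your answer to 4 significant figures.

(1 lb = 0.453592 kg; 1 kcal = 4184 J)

1.949 kcal/lb

17.98 kJ/kg × 1000 J/kJ = 17980 J/kg
17980 J/kg ÷ 4184 J/kcal × 0.453592 kg/lb = 1.94923 kcal/lb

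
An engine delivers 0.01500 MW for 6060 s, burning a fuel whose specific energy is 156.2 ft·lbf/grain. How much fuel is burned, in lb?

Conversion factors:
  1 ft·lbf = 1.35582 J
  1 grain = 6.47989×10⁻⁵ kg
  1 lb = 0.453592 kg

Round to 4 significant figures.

0.01500 MW → 15000 W
E = P × t = 15000 × 6060 = 9.09×10⁷ J
156.2 ft·lbf/grain → 3.26825×10⁶ J/kg
m = E / e_s = 9.09×10⁷ / 3.26825×10⁶ = 27.813 kg
In lb: 27.813 / 0.453592 = 61.3172 lb

61.32 lb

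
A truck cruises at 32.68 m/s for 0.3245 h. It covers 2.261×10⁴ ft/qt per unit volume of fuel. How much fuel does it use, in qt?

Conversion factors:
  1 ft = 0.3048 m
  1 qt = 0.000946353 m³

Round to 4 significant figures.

5.540 qt

0.3245 h → 1168.2 s
d = v × t = 32.68 × 1168.2 = 38176.8 m
2.261×10⁴ ft/qt → 7.2822×10⁶ m/m³
V = d / (distance per unit fuel) = 38176.8 / 7.2822×10⁶ = 0.00524248 m³
In qt: 0.00524248 / 0.000946353 = 5.53967 qt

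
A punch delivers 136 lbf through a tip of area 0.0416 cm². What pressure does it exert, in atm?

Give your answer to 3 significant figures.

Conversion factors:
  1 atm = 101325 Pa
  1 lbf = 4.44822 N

1440 atm

136 lbf × 4.44822 → 604.958 N
0.0416 cm² × 0.0001 → 4.16×10⁻⁶ m²
P = F / A = 604.958 N / 4.16×10⁻⁶ m² = 1.45423×10⁸ Pa
1.45423×10⁸ Pa ÷ (101325 Pa/atm) = 1435.21 atm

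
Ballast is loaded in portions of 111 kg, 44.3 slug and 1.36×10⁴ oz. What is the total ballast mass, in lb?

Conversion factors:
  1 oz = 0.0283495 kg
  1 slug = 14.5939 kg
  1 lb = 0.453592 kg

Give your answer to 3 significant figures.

111 kg (already kg)
44.3 slug × 14.5939 = 646.51 kg
1.36×10⁴ oz × 0.0283495 = 385.553 kg
Total: 111 + 646.51 + 385.553 = 1143.06 kg
In lb: 1143.06 / 0.453592 = 2520.02 lb

2520 lb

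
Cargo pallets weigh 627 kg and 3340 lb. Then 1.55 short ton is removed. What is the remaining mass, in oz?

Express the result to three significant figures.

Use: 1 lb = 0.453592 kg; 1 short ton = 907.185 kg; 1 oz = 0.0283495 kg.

2.60×10⁴ oz

627 kg (already kg)
3340 lb × 0.453592 = 1515 kg
1.55 short ton × 907.185 = 1406.14 kg
Sum: 627 + 1515 − 1406.14 = 735.86 kg
In oz: 735.86 / 0.0283495 = 25956.7 oz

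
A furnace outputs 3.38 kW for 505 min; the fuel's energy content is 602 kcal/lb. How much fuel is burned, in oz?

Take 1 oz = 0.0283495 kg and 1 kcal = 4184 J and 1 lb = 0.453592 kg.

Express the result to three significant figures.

3.38 kW → 3380 W
505 min → 30300 s
E = P × t = 3380 × 30300 = 1.02414×10⁸ J
602 kcal/lb → 5.55294×10⁶ J/kg
m = E / e_s = 1.02414×10⁸ / 5.55294×10⁶ = 18.4432 kg
In oz: 18.4432 / 0.0283495 = 650.565 oz

651 oz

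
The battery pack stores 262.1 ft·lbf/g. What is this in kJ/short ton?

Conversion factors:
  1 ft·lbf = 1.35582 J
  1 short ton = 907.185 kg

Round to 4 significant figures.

3.224×10⁵ kJ/short ton

262.1 ft·lbf/g × 1.35582 J/ft·lbf ÷ 0.001 kg/g = 355360 J/kg
355360 J/kg ÷ 1000 J/kJ × 907.185 kg/short ton = 322377 kJ/short ton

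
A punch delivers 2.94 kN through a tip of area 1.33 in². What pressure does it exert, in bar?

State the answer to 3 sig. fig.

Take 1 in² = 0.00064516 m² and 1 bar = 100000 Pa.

34.3 bar

2.94 kN × 1000 → 2940 N
1.33 in² × 0.00064516 → 8.58063×10⁻⁴ m²
P = F / A = 2940 N / 8.58063×10⁻⁴ m² = 3.42632×10⁶ Pa
3.42632×10⁶ Pa ÷ (100000 Pa/bar) = 34.2632 bar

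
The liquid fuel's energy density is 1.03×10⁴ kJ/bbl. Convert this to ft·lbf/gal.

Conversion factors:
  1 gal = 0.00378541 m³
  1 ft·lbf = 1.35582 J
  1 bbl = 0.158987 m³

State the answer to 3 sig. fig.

1.81×10⁵ ft·lbf/gal

1.03×10⁴ kJ/bbl × 1000 J/kJ ÷ 0.158987 m³/bbl = 6.47852×10⁷ J/m³
6.47852×10⁷ J/m³ ÷ 1.35582 J/ft·lbf × 0.00378541 m³/gal = 180878 ft·lbf/gal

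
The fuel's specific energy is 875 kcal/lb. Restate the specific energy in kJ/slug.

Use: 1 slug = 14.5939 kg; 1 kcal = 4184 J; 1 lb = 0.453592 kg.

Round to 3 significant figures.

875 kcal/lb × 4184 J/kcal ÷ 0.453592 kg/lb = 8.07113×10⁶ J/kg
8.07113×10⁶ J/kg ÷ 1000 J/kJ × 14.5939 kg/slug = 117789 kJ/slug

1.18×10⁵ kJ/slug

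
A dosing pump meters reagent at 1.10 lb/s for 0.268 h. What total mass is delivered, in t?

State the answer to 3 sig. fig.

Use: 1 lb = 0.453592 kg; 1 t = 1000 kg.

0.481 t

1.10 lb/s → 0.498951 kg/s
0.268 h → 964.8 s
m = ṁ × t = 0.498951 × 964.8 = 481.388 kg
In t: 481.388 / 1000 = 0.481388 t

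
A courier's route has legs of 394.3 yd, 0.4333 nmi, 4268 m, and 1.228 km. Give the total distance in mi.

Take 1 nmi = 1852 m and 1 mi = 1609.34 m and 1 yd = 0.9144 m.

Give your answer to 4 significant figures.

394.3 yd × 0.9144 → 360.548 m
0.4333 nmi × 1852 → 802.472 m
4268 m (already m)
1.228 km × 1000 → 1228 m
Sum: 360.548 + 802.472 + 4268 + 1228 = 6659.02 m
In mi: 6659.02 / 1609.34 = 4.13773 mi

4.138 mi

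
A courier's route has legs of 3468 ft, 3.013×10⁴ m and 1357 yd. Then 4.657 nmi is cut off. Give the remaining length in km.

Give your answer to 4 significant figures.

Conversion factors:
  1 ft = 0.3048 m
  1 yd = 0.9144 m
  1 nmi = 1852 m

23.80 km

3468 ft × 0.3048 → 1057.05 m
3.013×10⁴ m (already m)
1357 yd × 0.9144 → 1240.84 m
4.657 nmi × 1852 → 8624.76 m
Sum: 1057.05 + 30130 + 1240.84 − 8624.76 = 23803.1 m
In km: 23803.1 / 1000 = 23.8031 km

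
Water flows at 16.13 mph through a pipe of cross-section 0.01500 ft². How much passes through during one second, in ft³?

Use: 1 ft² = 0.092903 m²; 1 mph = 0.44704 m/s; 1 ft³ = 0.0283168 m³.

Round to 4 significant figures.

0.3549 ft³

16.13 mph × 0.44704 → 7.21076 m/s
0.01500 ft² × 0.092903 → 0.00139354 m²
V = v × A × t = 7.21076 m/s × 0.00139354 m² × 1 s = 0.0100485 m³
0.0100485 m³ ÷ (0.0283168 m³/ft³) = 0.35486 ft³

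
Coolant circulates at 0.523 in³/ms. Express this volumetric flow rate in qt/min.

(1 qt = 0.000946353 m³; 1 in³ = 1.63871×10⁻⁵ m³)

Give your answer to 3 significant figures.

0.523 in³/ms × 1.63871×10⁻⁵ m³/in³ ÷ 0.001 s/ms = 0.00857045 m³/s
0.00857045 m³/s ÷ 0.000946353 m³/qt × 60 s/min = 543.378 qt/min

543 qt/min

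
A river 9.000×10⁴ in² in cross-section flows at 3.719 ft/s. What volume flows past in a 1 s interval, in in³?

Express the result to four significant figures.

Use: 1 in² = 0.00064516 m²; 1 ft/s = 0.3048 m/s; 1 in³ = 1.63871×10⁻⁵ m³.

3.719 ft/s × 0.3048 = 1.13355 m/s
9.000×10⁴ in² × 0.00064516 = 58.0644 m²
V = v × A × t = 1.13355 m/s × 58.0644 m² × 1 s = 65.8189 m³
65.8189 m³ ÷ (1.63871×10⁻⁵ m³/in³) = 4.01651×10⁶ in³

4.017×10⁶ in³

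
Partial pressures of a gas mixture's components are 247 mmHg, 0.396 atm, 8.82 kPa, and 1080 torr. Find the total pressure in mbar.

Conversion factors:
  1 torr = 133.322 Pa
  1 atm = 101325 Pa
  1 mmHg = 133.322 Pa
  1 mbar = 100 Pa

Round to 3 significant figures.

2260 mbar

247 mmHg × 133.322 → 32930.5 Pa
0.396 atm × 101325 → 40124.7 Pa
8.82 kPa × 1000 → 8820 Pa
1080 torr × 133.322 → 143988 Pa
Combined: 32930.5 + 40124.7 + 8820 + 143988 = 225863 Pa
In mbar: 225863 / 100 = 2258.63 mbar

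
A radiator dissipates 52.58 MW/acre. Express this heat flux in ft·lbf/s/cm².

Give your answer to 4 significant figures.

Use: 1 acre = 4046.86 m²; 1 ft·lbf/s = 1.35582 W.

52.58 MW/acre × 1000000 W/MW ÷ 4046.86 m²/acre = 12992.8 W/m²
12992.8 W/m² ÷ 1.35582 W/ft·lbf/s × 0.0001 m²/cm² = 0.958298 ft·lbf/s/cm²

0.9583 ft·lbf/s/cm²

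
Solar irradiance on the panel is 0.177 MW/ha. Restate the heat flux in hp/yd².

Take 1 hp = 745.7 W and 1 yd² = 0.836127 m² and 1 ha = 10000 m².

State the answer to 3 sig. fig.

0.177 MW/ha × 1000000 W/MW ÷ 10000 m²/ha = 17.7 W/m²
17.7 W/m² ÷ 745.7 W/hp × 0.836127 m²/yd² = 0.0198464 hp/yd²

0.0198 hp/yd²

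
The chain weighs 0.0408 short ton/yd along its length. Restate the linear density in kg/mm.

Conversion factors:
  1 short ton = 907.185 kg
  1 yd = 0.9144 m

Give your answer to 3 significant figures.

0.0408 short ton/yd × 907.185 kg/short ton ÷ 0.9144 m/yd = 40.4781 kg/m
40.4781 kg/m × 0.001 m/mm = 0.0404781 kg/mm

0.0405 kg/mm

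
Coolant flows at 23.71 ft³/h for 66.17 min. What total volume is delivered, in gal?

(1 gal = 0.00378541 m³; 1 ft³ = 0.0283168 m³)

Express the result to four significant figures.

23.71 ft³/h → 1.86498×10⁻⁴ m³/s
66.17 min → 3970.2 s
V = Q × t = 1.86498×10⁻⁴ × 3970.2 = 0.740434 m³
In gal: 0.740434 / 0.00378541 = 195.602 gal

195.6 gal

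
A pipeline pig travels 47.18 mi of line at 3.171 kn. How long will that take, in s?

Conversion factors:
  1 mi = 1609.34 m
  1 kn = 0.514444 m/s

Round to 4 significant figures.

47.18 mi × 1609.34 = 75928.7 m
3.171 kn × 0.514444 = 1.6313 m/s
t = d / v = 75928.7 m / 1.6313 m/s = 46544.9 s

4.654×10⁴ s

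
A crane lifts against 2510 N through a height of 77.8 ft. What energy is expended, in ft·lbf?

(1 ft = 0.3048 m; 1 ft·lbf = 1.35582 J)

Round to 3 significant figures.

4.39×10⁴ ft·lbf

77.8 ft × 0.3048 = 23.7134 m
W = F × d = 2510 N × 23.7134 m = 59520.6 J
59520.6 J ÷ (1.35582 J/ft·lbf) = 43900.1 ft·lbf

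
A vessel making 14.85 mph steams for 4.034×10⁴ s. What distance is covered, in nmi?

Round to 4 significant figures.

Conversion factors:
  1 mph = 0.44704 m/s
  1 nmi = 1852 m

144.6 nmi

14.85 mph × 0.44704 = 6.63854 m/s
d = v × t = 6.63854 m/s × 40340 s = 267799 m
267799 m ÷ (1852 m/nmi) = 144.6 nmi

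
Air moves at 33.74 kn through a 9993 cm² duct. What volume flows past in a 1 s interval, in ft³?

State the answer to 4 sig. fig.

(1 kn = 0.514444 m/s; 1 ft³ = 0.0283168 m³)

33.74 kn × 0.514444 = 17.3573 m/s
9993 cm² × 0.0001 = 0.9993 m²
V = v × A × t = 17.3573 m/s × 0.9993 m² × 1 s = 17.3451 m³
17.3451 m³ ÷ (0.0283168 m³/ft³) = 612.537 ft³

612.5 ft³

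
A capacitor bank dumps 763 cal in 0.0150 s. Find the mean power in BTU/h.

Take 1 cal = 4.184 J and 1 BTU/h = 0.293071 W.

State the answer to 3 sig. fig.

763 cal × 4.184 = 3192.39 J
P = E / t = 3192.39 J / 0.015 s = 212826 W
212826 W ÷ (0.293071 W/BTU/h) = 726193 BTU/h

7.26×10⁵ BTU/h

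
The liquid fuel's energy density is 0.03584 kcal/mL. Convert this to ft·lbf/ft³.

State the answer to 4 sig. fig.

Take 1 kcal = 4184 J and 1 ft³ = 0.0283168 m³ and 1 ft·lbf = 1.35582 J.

3.132×10⁶ ft·lbf/ft³

0.03584 kcal/mL × 4184 J/kcal ÷ 10⁻⁶ m³/mL = 1.49955×10⁸ J/m³
1.49955×10⁸ J/m³ ÷ 1.35582 J/ft·lbf × 0.0283168 m³/ft³ = 3.13187×10⁶ ft·lbf/ft³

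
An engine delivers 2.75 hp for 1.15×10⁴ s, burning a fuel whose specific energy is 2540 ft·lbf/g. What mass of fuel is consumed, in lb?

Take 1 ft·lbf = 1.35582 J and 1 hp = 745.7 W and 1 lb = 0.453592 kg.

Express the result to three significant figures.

2.75 hp → 2050.68 W
E = P × t = 2050.68 × 11500 = 2.35828×10⁷ J
2540 ft·lbf/g → 3.44378×10⁶ J/kg
m = E / e_s = 2.35828×10⁷ / 3.44378×10⁶ = 6.84794 kg
In lb: 6.84794 / 0.453592 = 15.0971 lb

15.1 lb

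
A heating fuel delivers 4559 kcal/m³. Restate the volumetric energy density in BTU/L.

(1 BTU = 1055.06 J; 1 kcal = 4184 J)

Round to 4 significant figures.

4559 kcal/m³ × 4184 J/kcal = 1.90749×10⁷ J/m³
1.90749×10⁷ J/m³ ÷ 1055.06 J/BTU × 0.001 m³/L = 18.0794 BTU/L

18.08 BTU/L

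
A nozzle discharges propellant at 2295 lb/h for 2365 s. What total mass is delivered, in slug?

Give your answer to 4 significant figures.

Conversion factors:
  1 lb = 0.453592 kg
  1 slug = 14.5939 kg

2295 lb/h → 0.289165 kg/s
m = ṁ × t = 0.289165 × 2365 = 683.875 kg
In slug: 683.875 / 14.5939 = 46.8603 slug

46.86 slug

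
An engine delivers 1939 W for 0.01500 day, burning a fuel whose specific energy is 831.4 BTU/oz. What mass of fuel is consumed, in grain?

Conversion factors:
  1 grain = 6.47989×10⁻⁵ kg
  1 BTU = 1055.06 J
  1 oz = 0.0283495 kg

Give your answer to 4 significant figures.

0.01500 day → 1296 s
E = P × t = 1939 × 1296 = 2.51294×10⁶ J
831.4 BTU/oz → 3.09415×10⁷ J/kg
m = E / e_s = 2.51294×10⁶ / 3.09415×10⁷ = 0.0812158 kg
In grain: 0.0812158 / 6.47989×10⁻⁵ = 1253.35 grain

1253 grain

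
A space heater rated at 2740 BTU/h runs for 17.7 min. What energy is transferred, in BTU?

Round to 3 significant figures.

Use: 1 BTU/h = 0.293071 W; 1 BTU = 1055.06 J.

808 BTU

2740 BTU/h × 0.293071 = 803.015 W
17.7 min × 60 = 1062 s
E = P × t = 803.015 W × 1062 s = 852802 J
852802 J ÷ (1055.06 J/BTU) = 808.297 BTU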